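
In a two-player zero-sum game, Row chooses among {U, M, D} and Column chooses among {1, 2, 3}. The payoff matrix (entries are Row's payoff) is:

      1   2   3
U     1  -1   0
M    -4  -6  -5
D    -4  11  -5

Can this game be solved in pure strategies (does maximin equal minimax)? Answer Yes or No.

Row minima: U → -1, M → -6, D → -5; maximin = -1.
Column maxima: 1 → 1, 2 → 11, 3 → 0; minimax = 0.
-1 ≠ 0, so no pure-strategy equilibrium exists.

No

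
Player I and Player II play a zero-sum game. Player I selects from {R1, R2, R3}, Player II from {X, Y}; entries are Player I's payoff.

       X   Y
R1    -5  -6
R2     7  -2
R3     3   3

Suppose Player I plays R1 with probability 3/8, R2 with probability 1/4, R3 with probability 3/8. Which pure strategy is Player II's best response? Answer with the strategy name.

Y

If Player II plays X, Player I's expected payoff is (3/8)·(-5) + (1/4)·7 + (3/8)·3 = 1.
If Player II plays Y, Player I's expected payoff is (3/8)·(-6) + (1/4)·(-2) + (3/8)·3 = -13/8.
Player II minimizes Player I's payoff; the smallest is -13/8, so the best response is Y.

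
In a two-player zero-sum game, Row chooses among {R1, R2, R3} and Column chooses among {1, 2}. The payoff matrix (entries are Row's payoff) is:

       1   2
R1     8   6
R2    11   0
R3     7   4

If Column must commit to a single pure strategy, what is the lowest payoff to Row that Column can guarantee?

Column maxima: 1 → 11, 2 → 6.
The smallest of these is 6.

6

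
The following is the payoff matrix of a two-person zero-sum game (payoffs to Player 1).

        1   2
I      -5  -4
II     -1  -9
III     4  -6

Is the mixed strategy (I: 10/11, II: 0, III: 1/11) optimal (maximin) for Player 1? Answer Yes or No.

Against 1 this mix gives (10/11)·(-5) + (1/11)·4 = -46/11.
Against 2 this mix gives (10/11)·(-4) + (1/11)·(-6) = -46/11.
All of Player 2's active replies (1, 2) yield -46/11, and no column does worse for Player 1. The mix makes Player 2 indifferent and guarantees -46/11, so it is optimal.

Yes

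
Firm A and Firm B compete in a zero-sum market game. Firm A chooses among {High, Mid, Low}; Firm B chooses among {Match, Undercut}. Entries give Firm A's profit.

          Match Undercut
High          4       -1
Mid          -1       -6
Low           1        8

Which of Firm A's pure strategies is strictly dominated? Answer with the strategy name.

High gives a strictly higher payoff than Mid against every column: 4 > -1, -1 > -6.
So Mid is strictly dominated and Firm A never plays it.

Mid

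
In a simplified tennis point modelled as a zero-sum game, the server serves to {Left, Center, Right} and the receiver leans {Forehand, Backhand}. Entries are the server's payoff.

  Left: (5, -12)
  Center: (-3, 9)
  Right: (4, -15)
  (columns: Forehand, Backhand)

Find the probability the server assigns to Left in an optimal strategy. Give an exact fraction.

Row minima: Left → -12, Center → -3, Right → -15; maximin = -3.
Column maxima: Forehand → 5, Backhand → 9; minimax = 5.
-3 ≠ 5, so there is no saddle point; optimal play is mixed.
Right is strictly dominated by Left, so the server never plays it.
On the remaining 2×2 (Left, Center vs Forehand, Backhand):
Let the server play Left with probability p. Expected payoff against Forehand: 5p + (-3)(1−p) = 8p − 3; against Backhand: (-12)p + 9(1−p) = −21p + 9.
Setting these equal: 8p − 3 = −21p + 9 ⇒ 29p = 12 ⇒ p = 12/29, and the value is (8)·(12/29) − 3 = 9/29.
For the receiver: with q = P(Forehand), equating Left's and Center's payoffs gives 17q − 12 = −12q + 9 ⇒ q = 21/29.

12/29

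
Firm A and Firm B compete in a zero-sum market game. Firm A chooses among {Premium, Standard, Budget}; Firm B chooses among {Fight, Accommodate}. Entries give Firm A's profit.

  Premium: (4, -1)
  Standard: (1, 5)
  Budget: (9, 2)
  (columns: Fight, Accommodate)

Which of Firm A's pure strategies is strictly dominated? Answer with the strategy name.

Premium

Budget gives a strictly higher payoff than Premium against every column: 9 > 4, 2 > -1.
So Premium is strictly dominated and Firm A never plays it.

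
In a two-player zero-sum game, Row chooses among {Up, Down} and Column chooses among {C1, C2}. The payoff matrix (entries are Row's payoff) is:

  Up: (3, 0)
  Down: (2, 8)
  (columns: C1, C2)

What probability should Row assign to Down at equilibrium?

Row minima: Up → 0, Down → 2; maximin = 2.
Column maxima: C1 → 3, C2 → 8; minimax = 3.
2 ≠ 3, so there is no saddle point; optimal play is mixed.
Let Row play Up with probability p. Expected payoff against C1: 3p + 2(1−p) = p + 2; against C2: 0p + 8(1−p) = −8p + 8.
Setting these equal: p + 2 = −8p + 8 ⇒ 9p = 6 ⇒ p = 2/3, and the value is (1)·(2/3) + 2 = 8/3.
For Column: with q = P(C1), equating Up's and Down's payoffs gives 3q = −6q + 8 ⇒ q = 8/9.

1/3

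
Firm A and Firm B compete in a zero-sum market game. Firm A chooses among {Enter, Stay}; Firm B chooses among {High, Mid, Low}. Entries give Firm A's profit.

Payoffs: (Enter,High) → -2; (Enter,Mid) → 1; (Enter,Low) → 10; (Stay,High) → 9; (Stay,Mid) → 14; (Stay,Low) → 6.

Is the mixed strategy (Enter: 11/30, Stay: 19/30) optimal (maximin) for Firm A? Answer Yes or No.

Against High this mix gives (11/30)·(-2) + (19/30)·9 = 149/30.
Against Mid this mix gives (11/30)·1 + (19/30)·14 = 277/30.
Against Low this mix gives (11/30)·10 + (19/30)·6 = 112/15.
Firm B will play High, holding Firm A to 149/30. Shifting weight toward the row that does better against High would raise this floor (the equalizing mix achieves 34/5 against both High and Low), so the proposed strategy is not optimal.

No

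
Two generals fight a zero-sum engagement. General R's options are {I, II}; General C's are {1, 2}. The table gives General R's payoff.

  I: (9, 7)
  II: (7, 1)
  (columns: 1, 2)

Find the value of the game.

Row minima: I → 7, II → 1; maximin = 7.
Column maxima: 1 → 9, 2 → 7; minimax = 7.
Since maximin = minimax = 7, there is a saddle point and the value is 7.

7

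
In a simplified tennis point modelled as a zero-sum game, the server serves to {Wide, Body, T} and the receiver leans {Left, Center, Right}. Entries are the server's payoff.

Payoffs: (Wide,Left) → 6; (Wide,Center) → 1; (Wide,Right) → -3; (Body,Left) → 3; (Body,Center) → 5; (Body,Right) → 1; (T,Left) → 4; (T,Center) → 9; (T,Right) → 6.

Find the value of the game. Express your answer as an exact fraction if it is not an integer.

Row minima: Wide → -3, Body → 1, T → 4; maximin = 4.
Column maxima: Left → 6, Center → 9, Right → 6; minimax = 6.
4 ≠ 6, so there is no saddle point; optimal play is mixed.
Body is strictly dominated by T, so the server never plays it.
Center is strictly dominated by Right (it gives the server strictly more in every row), so the receiver never plays it.
On the remaining 2×2 (Wide, T vs Left, Right):
Let the server play Wide with probability p. Expected payoff against Left: 6p + 4(1−p) = 2p + 4; against Right: (-3)p + 6(1−p) = −9p + 6.
Setting these equal: 2p + 4 = −9p + 6 ⇒ 11p = 2 ⇒ p = 2/11, and the value is (2)·(2/11) + 4 = 48/11.
For the receiver: with q = P(Left), equating Wide's and T's payoffs gives 9q − 3 = −2q + 6 ⇒ q = 9/11.

48/11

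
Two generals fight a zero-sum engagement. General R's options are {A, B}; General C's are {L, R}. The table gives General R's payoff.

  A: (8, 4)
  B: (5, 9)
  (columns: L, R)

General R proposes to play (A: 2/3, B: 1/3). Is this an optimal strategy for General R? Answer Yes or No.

Against L this mix gives (2/3)·8 + (1/3)·5 = 7.
Against R this mix gives (2/3)·4 + (1/3)·9 = 17/3.
General C will play R, holding General R to 17/3. Shifting weight toward the row that does better against R would raise this floor (the equalizing mix achieves 13/2 against both R and L), so the proposed strategy is not optimal.

No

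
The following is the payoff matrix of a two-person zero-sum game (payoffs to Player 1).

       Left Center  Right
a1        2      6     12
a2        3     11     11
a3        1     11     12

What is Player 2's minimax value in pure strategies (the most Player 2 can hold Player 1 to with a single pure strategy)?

3

Column maxima: Left → 3, Center → 11, Right → 12.
The smallest of these is 3.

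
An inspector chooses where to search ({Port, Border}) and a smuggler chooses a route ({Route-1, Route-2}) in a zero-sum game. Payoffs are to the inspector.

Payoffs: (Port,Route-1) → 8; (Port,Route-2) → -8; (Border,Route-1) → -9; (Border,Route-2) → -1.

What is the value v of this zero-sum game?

Row minima: Port → -8, Border → -9; maximin = -8.
Column maxima: Route-1 → 8, Route-2 → -1; minimax = -1.
-8 ≠ -1, so there is no saddle point; optimal play is mixed.
Let the inspector play Port with probability p. Expected payoff against Route-1: 8p + (-9)(1−p) = 17p − 9; against Route-2: (-8)p + (-1)(1−p) = −7p − 1.
Setting these equal: 17p − 9 = −7p − 1 ⇒ 24p = 8 ⇒ p = 1/3, and the value is (17)·(1/3) − 9 = -10/3.
For the smuggler: with q = P(Route-1), equating Port's and Border's payoffs gives 16q − 8 = −8q − 1 ⇒ q = 7/24.

-10/3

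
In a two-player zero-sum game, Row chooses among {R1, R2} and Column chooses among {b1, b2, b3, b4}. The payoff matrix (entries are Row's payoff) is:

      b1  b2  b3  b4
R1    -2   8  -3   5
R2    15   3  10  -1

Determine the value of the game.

Row minima: R1 → -3, R2 → -1; maximin = -1.
Column maxima: b1 → 15, b2 → 8, b3 → 10, b4 → 5; minimax = 5.
-1 ≠ 5, so there is no saddle point; optimal play is mixed.
b1 is strictly dominated by b3 (it gives Row strictly more in every row), so Column never plays it.
b2 is strictly dominated by b4 (it gives Row strictly more in every row), so Column never plays it.
On the remaining 2×2 (R1, R2 vs b3, b4):
Let Row play R1 with probability p. Expected payoff against b3: (-3)p + 10(1−p) = −13p + 10; against b4: 5p + (-1)(1−p) = 6p − 1.
Setting these equal: −13p + 10 = 6p − 1 ⇒ −19p = -11 ⇒ p = 11/19, and the value is (-13)·(11/19) + 10 = 47/19.
For Column: with q = P(b3), equating R1's and R2's payoffs gives −8q + 5 = 11q − 1 ⇒ q = 6/19.

47/19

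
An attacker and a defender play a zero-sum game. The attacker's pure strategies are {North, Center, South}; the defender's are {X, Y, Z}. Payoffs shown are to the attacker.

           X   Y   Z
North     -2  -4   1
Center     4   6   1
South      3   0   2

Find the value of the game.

Row minima: North → -4, Center → 1, South → 0; maximin = 1.
Column maxima: X → 4, Y → 6, Z → 2; minimax = 2.
1 ≠ 2, so there is no saddle point; optimal play is mixed.
North is strictly dominated by South, so the attacker never plays it.
With North eliminated, X is strictly dominated by Z (it gives the attacker strictly more in every remaining row), so the defender never plays it.
On the remaining 2×2 (Center, South vs Y, Z):
Let the attacker play Center with probability p. Expected payoff against Y: 6p + 0(1−p) = 6p; against Z: 1p + 2(1−p) = −p + 2.
Setting these equal: 6p = −p + 2 ⇒ 7p = 2 ⇒ p = 2/7, and the value is (6)·(2/7) = 12/7.
For the defender: with q = P(Y), equating Center's and South's payoffs gives 5q + 1 = −2q + 2 ⇒ q = 1/7.

12/7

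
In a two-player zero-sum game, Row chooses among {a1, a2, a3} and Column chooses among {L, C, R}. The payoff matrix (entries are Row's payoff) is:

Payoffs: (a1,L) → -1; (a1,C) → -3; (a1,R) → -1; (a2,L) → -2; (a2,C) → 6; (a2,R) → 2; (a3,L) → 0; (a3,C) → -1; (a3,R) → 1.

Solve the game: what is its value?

-2/9

Row minima: a1 → -3, a2 → -2, a3 → -1; maximin = -1.
Column maxima: L → 0, C → 6, R → 2; minimax = 0.
-1 ≠ 0, so there is no saddle point; optimal play is mixed.
a1 is strictly dominated by a3, so Row never plays it.
With a1 eliminated, R is strictly dominated by L (it gives Row strictly more in every remaining row), so Column never plays it.
On the remaining 2×2 (a2, a3 vs L, C):
Let Row play a2 with probability p. Expected payoff against L: (-2)p + 0(1−p) = −2p; against C: 6p + (-1)(1−p) = 7p − 1.
Setting these equal: −2p = 7p − 1 ⇒ −9p = -1 ⇒ p = 1/9, and the value is (-2)·(1/9) = -2/9.
For Column: with q = P(L), equating a2's and a3's payoffs gives −8q + 6 = q − 1 ⇒ q = 7/9.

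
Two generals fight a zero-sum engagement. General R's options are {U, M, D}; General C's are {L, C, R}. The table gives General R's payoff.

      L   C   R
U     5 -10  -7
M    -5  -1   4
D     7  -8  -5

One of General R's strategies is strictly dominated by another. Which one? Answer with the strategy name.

D gives a strictly higher payoff than U against every column: 7 > 5, -8 > -10, -5 > -7.
So U is strictly dominated and General R never plays it.

U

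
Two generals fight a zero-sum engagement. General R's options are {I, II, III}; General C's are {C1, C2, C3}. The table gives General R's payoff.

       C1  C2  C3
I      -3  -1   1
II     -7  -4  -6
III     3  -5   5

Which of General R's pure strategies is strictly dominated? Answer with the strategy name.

I gives a strictly higher payoff than II against every column: -3 > -7, -1 > -4, 1 > -6.
So II is strictly dominated and General R never plays it.

II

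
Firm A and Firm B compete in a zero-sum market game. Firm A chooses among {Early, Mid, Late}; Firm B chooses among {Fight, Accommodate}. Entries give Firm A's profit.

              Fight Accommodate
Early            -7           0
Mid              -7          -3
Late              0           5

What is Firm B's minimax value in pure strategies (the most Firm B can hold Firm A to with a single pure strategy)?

0

Column maxima: Fight → 0, Accommodate → 5.
The smallest of these is 0.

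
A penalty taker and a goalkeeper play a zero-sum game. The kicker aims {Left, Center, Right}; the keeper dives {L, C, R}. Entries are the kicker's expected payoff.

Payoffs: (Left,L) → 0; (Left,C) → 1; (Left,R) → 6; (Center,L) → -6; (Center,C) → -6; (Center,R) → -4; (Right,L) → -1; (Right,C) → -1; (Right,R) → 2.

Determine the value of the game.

Row minima: Left → 0, Center → -6, Right → -1; maximin = 0.
Column maxima: L → 0, C → 1, R → 6; minimax = 0.
Since maximin = minimax = 0, there is a saddle point and the value is 0.

0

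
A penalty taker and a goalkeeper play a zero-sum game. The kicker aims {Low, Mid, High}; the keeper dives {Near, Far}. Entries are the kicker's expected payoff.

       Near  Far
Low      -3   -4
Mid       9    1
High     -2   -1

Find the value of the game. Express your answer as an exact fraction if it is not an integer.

Row minima: Low → -4, Mid → 1, High → -2; maximin = 1.
Column maxima: Near → 9, Far → 1; minimax = 1.
Since maximin = minimax = 1, there is a saddle point and the value is 1.

1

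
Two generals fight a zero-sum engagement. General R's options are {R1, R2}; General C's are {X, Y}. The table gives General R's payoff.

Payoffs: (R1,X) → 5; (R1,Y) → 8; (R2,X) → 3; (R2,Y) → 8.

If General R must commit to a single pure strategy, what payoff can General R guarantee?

5

Row minima: R1 → 5, R2 → 3.
The best of these is 5.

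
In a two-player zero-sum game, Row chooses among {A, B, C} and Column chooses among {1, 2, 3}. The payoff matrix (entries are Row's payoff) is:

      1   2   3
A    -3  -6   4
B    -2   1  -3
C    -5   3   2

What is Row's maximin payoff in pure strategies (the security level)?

Row minima: A → -6, B → -3, C → -5.
The best of these is -3.

-3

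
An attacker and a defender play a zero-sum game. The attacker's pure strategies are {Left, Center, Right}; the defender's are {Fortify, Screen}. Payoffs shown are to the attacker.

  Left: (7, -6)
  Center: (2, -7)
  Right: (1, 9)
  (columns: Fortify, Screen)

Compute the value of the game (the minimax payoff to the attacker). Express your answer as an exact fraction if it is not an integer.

23/7

Row minima: Left → -6, Center → -7, Right → 1; maximin = 1.
Column maxima: Fortify → 7, Screen → 9; minimax = 7.
1 ≠ 7, so there is no saddle point; optimal play is mixed.
Center is strictly dominated by Left, so the attacker never plays it.
On the remaining 2×2 (Left, Right vs Fortify, Screen):
Let the attacker play Left with probability p. Expected payoff against Fortify: 7p + 1(1−p) = 6p + 1; against Screen: (-6)p + 9(1−p) = −15p + 9.
Setting these equal: 6p + 1 = −15p + 9 ⇒ 21p = 8 ⇒ p = 8/21, and the value is (6)·(8/21) + 1 = 23/7.
For the defender: with q = P(Fortify), equating Left's and Right's payoffs gives 13q − 6 = −8q + 9 ⇒ q = 5/7.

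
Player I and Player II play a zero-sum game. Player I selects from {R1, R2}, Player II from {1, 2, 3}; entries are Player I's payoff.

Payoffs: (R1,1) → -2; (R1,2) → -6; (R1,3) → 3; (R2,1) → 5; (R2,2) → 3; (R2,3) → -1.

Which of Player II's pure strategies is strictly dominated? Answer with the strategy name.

1

2 holds Player I's payoff strictly below 1 in every row: -6 < -2, 3 < 5.
So 1 is strictly dominated for Player II.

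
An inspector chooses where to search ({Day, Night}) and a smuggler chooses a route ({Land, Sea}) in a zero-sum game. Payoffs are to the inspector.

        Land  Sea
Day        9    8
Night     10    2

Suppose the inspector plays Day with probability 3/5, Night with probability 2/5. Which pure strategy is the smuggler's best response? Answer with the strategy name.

Sea

If the smuggler plays Land, the inspector's expected payoff is (3/5)·9 + (2/5)·10 = 47/5.
If the smuggler plays Sea, the inspector's expected payoff is (3/5)·8 + (2/5)·2 = 28/5.
The smuggler minimizes the inspector's payoff; the smallest is 28/5, so the best response is Sea.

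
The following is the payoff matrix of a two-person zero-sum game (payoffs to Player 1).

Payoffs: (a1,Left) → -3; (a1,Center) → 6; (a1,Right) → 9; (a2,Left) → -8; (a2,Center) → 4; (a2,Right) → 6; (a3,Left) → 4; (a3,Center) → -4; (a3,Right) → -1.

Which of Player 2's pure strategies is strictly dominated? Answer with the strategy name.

Center holds Player 1's payoff strictly below Right in every row: 6 < 9, 4 < 6, -4 < -1.
So Right is strictly dominated for Player 2.

Right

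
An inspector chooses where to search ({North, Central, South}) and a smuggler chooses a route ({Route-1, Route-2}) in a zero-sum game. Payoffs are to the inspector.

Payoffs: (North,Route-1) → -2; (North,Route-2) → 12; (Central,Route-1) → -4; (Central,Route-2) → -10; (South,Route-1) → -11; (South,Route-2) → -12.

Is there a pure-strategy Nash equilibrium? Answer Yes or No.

Yes

Row minima: North → -2, Central → -10, South → -12; maximin = -2.
Column maxima: Route-1 → -2, Route-2 → 12; minimax = -2.
maximin = minimax = -2, so a saddle point exists.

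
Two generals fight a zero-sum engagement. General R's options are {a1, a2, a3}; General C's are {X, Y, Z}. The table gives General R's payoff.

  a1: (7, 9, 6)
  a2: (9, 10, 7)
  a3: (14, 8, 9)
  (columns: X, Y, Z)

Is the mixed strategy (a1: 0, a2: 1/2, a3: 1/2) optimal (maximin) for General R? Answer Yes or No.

Against X this mix gives (1/2)·9 + (1/2)·14 = 23/2.
Against Y this mix gives (1/2)·10 + (1/2)·8 = 9.
Against Z this mix gives (1/2)·7 + (1/2)·9 = 8.
General C will play Z, holding General R to 8. Shifting weight toward the row that does better against Z would raise this floor (the equalizing mix achieves 17/2 against both Z and Y), so the proposed strategy is not optimal.

No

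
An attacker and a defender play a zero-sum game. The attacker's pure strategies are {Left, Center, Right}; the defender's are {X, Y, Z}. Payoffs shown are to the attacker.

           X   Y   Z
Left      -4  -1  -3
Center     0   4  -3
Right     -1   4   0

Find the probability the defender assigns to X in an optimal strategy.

Row minima: Left → -4, Center → -3, Right → -1; maximin = -1.
Column maxima: X → 0, Y → 4, Z → 0; minimax = 0.
-1 ≠ 0, so there is no saddle point; optimal play is mixed.
Left is strictly dominated by Right, so the attacker never plays it.
Y is strictly dominated by X (it gives the attacker strictly more in every row), so the defender never plays it.
On the remaining 2×2 (Center, Right vs X, Z):
Let the attacker play Center with probability p. Expected payoff against X: 0p + (-1)(1−p) = p − 1; against Z: (-3)p + 0(1−p) = −3p.
Setting these equal: p − 1 = −3p ⇒ 4p = 1 ⇒ p = 1/4, and the value is (1)·(1/4) − 1 = -3/4.
For the defender: with q = P(X), equating Center's and Right's payoffs gives 3q − 3 = −q ⇒ q = 3/4.

3/4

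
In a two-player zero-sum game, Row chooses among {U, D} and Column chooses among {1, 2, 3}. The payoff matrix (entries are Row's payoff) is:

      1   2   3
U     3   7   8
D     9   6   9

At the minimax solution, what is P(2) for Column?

Row minima: U → 3, D → 6; maximin = 6.
Column maxima: 1 → 9, 2 → 7, 3 → 9; minimax = 7.
6 ≠ 7, so there is no saddle point; optimal play is mixed.
3 is strictly dominated by 2 (it gives Row strictly more in every row), so Column never plays it.
On the remaining 2×2 (U, D vs 1, 2):
Let Row play U with probability p. Expected payoff against 1: 3p + 9(1−p) = −6p + 9; against 2: 7p + 6(1−p) = p + 6.
Setting these equal: −6p + 9 = p + 6 ⇒ −7p = -3 ⇒ p = 3/7, and the value is (-6)·(3/7) + 9 = 45/7.
For Column: with q = P(1), equating U's and D's payoffs gives −4q + 7 = 3q + 6 ⇒ q = 1/7.

6/7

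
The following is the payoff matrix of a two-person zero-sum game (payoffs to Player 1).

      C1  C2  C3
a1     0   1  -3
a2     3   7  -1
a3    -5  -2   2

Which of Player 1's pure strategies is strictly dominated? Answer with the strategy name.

a1

a2 gives a strictly higher payoff than a1 against every column: 3 > 0, 7 > 1, -1 > -3.
So a1 is strictly dominated and Player 1 never plays it.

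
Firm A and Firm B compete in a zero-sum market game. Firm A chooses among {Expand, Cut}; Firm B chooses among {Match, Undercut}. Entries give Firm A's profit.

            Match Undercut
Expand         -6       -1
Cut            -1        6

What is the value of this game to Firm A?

Row minima: Expand → -6, Cut → -1; maximin = -1.
Column maxima: Match → -1, Undercut → 6; minimax = -1.
Since maximin = minimax = -1, there is a saddle point and the value is -1.

-1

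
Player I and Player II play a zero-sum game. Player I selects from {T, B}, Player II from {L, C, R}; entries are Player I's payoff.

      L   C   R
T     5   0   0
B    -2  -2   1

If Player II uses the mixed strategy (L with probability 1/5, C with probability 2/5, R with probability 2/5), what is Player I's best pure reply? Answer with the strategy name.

Expected payoff of T: (1/5)·5 + (2/5)·0 + (2/5)·0 = 1.
Expected payoff of B: (1/5)·(-2) + (2/5)·(-2) + (2/5)·1 = -4/5.
The largest is 1, so Player I's best response is T.

T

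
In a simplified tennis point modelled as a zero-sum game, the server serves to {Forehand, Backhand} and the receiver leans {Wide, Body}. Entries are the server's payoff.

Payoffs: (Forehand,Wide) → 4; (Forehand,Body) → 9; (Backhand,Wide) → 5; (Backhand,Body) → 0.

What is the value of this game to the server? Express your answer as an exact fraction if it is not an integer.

Row minima: Forehand → 4, Backhand → 0; maximin = 4.
Column maxima: Wide → 5, Body → 9; minimax = 5.
4 ≠ 5, so there is no saddle point; optimal play is mixed.
Let the server play Forehand with probability p. Expected payoff against Wide: 4p + 5(1−p) = −p + 5; against Body: 9p + 0(1−p) = 9p.
Setting these equal: −p + 5 = 9p ⇒ −10p = -5 ⇒ p = 1/2, and the value is (-1)·(1/2) + 5 = 9/2.
For the receiver: with q = P(Wide), equating Forehand's and Backhand's payoffs gives −5q + 9 = 5q ⇒ q = 9/10.

9/2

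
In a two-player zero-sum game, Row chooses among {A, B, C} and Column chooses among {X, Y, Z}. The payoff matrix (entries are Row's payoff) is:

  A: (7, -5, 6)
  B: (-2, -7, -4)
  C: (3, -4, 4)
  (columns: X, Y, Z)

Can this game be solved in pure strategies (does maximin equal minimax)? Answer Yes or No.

Row minima: A → -5, B → -7, C → -4; maximin = -4.
Column maxima: X → 7, Y → -4, Z → 6; minimax = -4.
maximin = minimax = -4, so a saddle point exists.

Yes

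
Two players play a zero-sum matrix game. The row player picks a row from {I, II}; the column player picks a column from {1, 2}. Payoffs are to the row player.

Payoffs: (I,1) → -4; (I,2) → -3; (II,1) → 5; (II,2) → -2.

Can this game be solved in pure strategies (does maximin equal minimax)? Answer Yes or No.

Yes

Row minima: I → -4, II → -2; maximin = -2.
Column maxima: 1 → 5, 2 → -2; minimax = -2.
maximin = minimax = -2, so a saddle point exists.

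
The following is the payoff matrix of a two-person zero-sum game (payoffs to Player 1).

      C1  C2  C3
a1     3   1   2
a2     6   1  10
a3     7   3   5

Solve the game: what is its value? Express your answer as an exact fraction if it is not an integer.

3

Row minima: a1 → 1, a2 → 1, a3 → 3; maximin = 3.
Column maxima: C1 → 7, C2 → 3, C3 → 10; minimax = 3.
Since maximin = minimax = 3, there is a saddle point and the value is 3.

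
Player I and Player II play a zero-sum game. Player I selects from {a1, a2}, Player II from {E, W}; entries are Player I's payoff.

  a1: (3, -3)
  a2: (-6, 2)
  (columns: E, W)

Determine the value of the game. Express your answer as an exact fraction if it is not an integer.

-6/7

Row minima: a1 → -3, a2 → -6; maximin = -3.
Column maxima: E → 3, W → 2; minimax = 2.
-3 ≠ 2, so there is no saddle point; optimal play is mixed.
Let Player I play a1 with probability p. Expected payoff against E: 3p + (-6)(1−p) = 9p − 6; against W: (-3)p + 2(1−p) = −5p + 2.
Setting these equal: 9p − 6 = −5p + 2 ⇒ 14p = 8 ⇒ p = 4/7, and the value is (9)·(4/7) − 6 = -6/7.
For Player II: with q = P(E), equating a1's and a2's payoffs gives 6q − 3 = −8q + 2 ⇒ q = 5/14.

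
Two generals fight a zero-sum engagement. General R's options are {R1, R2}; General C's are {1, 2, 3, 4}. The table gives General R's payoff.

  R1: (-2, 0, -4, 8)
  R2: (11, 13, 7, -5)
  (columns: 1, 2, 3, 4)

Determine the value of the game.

Row minima: R1 → -4, R2 → -5; maximin = -4.
Column maxima: 1 → 11, 2 → 13, 3 → 7, 4 → 8; minimax = 7.
-4 ≠ 7, so there is no saddle point; optimal play is mixed.
1 is strictly dominated by 3 (it gives General R strictly more in every row), so General C never plays it.
2 is strictly dominated by 3 (it gives General R strictly more in every row), so General C never plays it.
On the remaining 2×2 (R1, R2 vs 3, 4):
Let General R play R1 with probability p. Expected payoff against 3: (-4)p + 7(1−p) = −11p + 7; against 4: 8p + (-5)(1−p) = 13p − 5.
Setting these equal: −11p + 7 = 13p − 5 ⇒ −24p = -12 ⇒ p = 1/2, and the value is (-11)·(1/2) + 7 = 3/2.
For General C: with q = P(3), equating R1's and R2's payoffs gives −12q + 8 = 12q − 5 ⇒ q = 13/24.

3/2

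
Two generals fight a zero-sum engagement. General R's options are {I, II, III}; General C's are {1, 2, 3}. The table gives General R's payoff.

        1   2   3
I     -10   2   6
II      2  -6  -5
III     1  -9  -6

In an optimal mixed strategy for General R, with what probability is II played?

Row minima: I → -10, II → -6, III → -9; maximin = -6.
Column maxima: 1 → 2, 2 → 2, 3 → 6; minimax = 2.
-6 ≠ 2, so there is no saddle point; optimal play is mixed.
III is strictly dominated by II, so General R never plays it.
3 is strictly dominated by 2 (it gives General R strictly more in every row), so General C never plays it.
On the remaining 2×2 (I, II vs 1, 2):
Let General R play I with probability p. Expected payoff against 1: (-10)p + 2(1−p) = −12p + 2; against 2: 2p + (-6)(1−p) = 8p − 6.
Setting these equal: −12p + 2 = 8p − 6 ⇒ −20p = -8 ⇒ p = 2/5, and the value is (-12)·(2/5) + 2 = -14/5.
For General C: with q = P(1), equating I's and II's payoffs gives −12q + 2 = 8q − 6 ⇒ q = 2/5.

3/5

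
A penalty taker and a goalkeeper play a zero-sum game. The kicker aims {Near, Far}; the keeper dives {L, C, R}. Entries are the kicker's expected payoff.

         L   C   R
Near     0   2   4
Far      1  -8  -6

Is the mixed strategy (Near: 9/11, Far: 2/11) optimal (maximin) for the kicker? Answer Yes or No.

Against L this mix gives (9/11)·0 + (2/11)·1 = 2/11.
Against C this mix gives (9/11)·2 + (2/11)·(-8) = 2/11.
Against R this mix gives (9/11)·4 + (2/11)·(-6) = 24/11.
All of the keeper's active replies (L, C) yield 2/11, and no column does worse for the kicker. The mix makes the keeper indifferent and guarantees 2/11, so it is optimal.

Yes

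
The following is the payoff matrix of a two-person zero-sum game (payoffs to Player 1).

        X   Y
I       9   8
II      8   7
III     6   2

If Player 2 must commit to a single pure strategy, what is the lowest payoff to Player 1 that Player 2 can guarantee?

8

Column maxima: X → 9, Y → 8.
The smallest of these is 8.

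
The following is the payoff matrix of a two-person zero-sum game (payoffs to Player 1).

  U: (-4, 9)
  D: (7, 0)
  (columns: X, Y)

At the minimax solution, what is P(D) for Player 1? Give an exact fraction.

13/20

Row minima: U → -4, D → 0; maximin = 0.
Column maxima: X → 7, Y → 9; minimax = 7.
0 ≠ 7, so there is no saddle point; optimal play is mixed.
Let Player 1 play U with probability p. Expected payoff against X: (-4)p + 7(1−p) = −11p + 7; against Y: 9p + 0(1−p) = 9p.
Setting these equal: −11p + 7 = 9p ⇒ −20p = -7 ⇒ p = 7/20, and the value is (-11)·(7/20) + 7 = 63/20.
For Player 2: with q = P(X), equating U's and D's payoffs gives −13q + 9 = 7q ⇒ q = 9/20.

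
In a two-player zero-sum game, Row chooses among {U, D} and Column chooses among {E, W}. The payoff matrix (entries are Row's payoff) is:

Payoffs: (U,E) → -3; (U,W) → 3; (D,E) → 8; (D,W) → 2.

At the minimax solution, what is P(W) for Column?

11/12

Row minima: U → -3, D → 2; maximin = 2.
Column maxima: E → 8, W → 3; minimax = 3.
2 ≠ 3, so there is no saddle point; optimal play is mixed.
Let Row play U with probability p. Expected payoff against E: (-3)p + 8(1−p) = −11p + 8; against W: 3p + 2(1−p) = p + 2.
Setting these equal: −11p + 8 = p + 2 ⇒ −12p = -6 ⇒ p = 1/2, and the value is (-11)·(1/2) + 8 = 5/2.
For Column: with q = P(E), equating U's and D's payoffs gives −6q + 3 = 6q + 2 ⇒ q = 1/12.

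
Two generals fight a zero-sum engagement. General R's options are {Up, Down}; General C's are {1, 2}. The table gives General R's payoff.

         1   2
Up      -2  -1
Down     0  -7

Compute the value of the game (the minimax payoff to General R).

-7/4

Row minima: Up → -2, Down → -7; maximin = -2.
Column maxima: 1 → 0, 2 → -1; minimax = -1.
-2 ≠ -1, so there is no saddle point; optimal play is mixed.
Let General R play Up with probability p. Expected payoff against 1: (-2)p + 0(1−p) = −2p; against 2: (-1)p + (-7)(1−p) = 6p − 7.
Setting these equal: −2p = 6p − 7 ⇒ −8p = -7 ⇒ p = 7/8, and the value is (-2)·(7/8) = -7/4.
For General C: with q = P(1), equating Up's and Down's payoffs gives −q − 1 = 7q − 7 ⇒ q = 3/4.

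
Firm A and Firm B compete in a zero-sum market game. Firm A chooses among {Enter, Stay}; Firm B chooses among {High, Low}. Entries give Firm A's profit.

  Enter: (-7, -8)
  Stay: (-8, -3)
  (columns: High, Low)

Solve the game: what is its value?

-43/6

Row minima: Enter → -8, Stay → -8; maximin = -8.
Column maxima: High → -7, Low → -3; minimax = -7.
-8 ≠ -7, so there is no saddle point; optimal play is mixed.
Let Firm A play Enter with probability p. Expected payoff against High: (-7)p + (-8)(1−p) = p − 8; against Low: (-8)p + (-3)(1−p) = −5p − 3.
Setting these equal: p − 8 = −5p − 3 ⇒ 6p = 5 ⇒ p = 5/6, and the value is (1)·(5/6) − 8 = -43/6.
For Firm B: with q = P(High), equating Enter's and Stay's payoffs gives q − 8 = −5q − 3 ⇒ q = 5/6.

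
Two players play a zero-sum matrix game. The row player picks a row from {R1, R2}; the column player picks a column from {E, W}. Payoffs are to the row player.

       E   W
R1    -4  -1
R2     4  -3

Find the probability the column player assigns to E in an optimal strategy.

1/5

Row minima: R1 → -4, R2 → -3; maximin = -3.
Column maxima: E → 4, W → -1; minimax = -1.
-3 ≠ -1, so there is no saddle point; optimal play is mixed.
Let the row player play R1 with probability p. Expected payoff against E: (-4)p + 4(1−p) = −8p + 4; against W: (-1)p + (-3)(1−p) = 2p − 3.
Setting these equal: −8p + 4 = 2p − 3 ⇒ −10p = -7 ⇒ p = 7/10, and the value is (-8)·(7/10) + 4 = -8/5.
For the column player: with q = P(E), equating R1's and R2's payoffs gives −3q − 1 = 7q − 3 ⇒ q = 1/5.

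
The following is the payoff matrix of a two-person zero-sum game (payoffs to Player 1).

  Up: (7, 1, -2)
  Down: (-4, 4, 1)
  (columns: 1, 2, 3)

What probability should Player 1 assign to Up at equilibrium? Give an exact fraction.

Row minima: Up → -2, Down → -4; maximin = -2.
Column maxima: 1 → 7, 2 → 4, 3 → 1; minimax = 1.
-2 ≠ 1, so there is no saddle point; optimal play is mixed.
2 is strictly dominated by 3 (it gives Player 1 strictly more in every row), so Player 2 never plays it.
On the remaining 2×2 (Up, Down vs 1, 3):
Let Player 1 play Up with probability p. Expected payoff against 1: 7p + (-4)(1−p) = 11p − 4; against 3: (-2)p + 1(1−p) = −3p + 1.
Setting these equal: 11p − 4 = −3p + 1 ⇒ 14p = 5 ⇒ p = 5/14, and the value is (11)·(5/14) − 4 = -1/14.
For Player 2: with q = P(1), equating Up's and Down's payoffs gives 9q − 2 = −5q + 1 ⇒ q = 3/14.

5/14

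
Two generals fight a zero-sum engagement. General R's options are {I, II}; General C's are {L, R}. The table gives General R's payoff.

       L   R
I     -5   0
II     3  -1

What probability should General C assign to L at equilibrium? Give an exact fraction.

1/9

Row minima: I → -5, II → -1; maximin = -1.
Column maxima: L → 3, R → 0; minimax = 0.
-1 ≠ 0, so there is no saddle point; optimal play is mixed.
Let General R play I with probability p. Expected payoff against L: (-5)p + 3(1−p) = −8p + 3; against R: 0p + (-1)(1−p) = p − 1.
Setting these equal: −8p + 3 = p − 1 ⇒ −9p = -4 ⇒ p = 4/9, and the value is (-8)·(4/9) + 3 = -5/9.
For General C: with q = P(L), equating I's and II's payoffs gives −5q = 4q − 1 ⇒ q = 1/9.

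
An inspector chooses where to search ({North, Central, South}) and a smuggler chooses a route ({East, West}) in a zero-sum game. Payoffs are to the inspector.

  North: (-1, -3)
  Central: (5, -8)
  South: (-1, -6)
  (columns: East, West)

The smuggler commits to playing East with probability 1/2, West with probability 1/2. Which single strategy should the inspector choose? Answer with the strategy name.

Central

Expected payoff of North: (1/2)·(-1) + (1/2)·(-3) = -2.
Expected payoff of Central: (1/2)·5 + (1/2)·(-8) = -3/2.
Expected payoff of South: (1/2)·(-1) + (1/2)·(-6) = -7/2.
The largest is -3/2, so the inspector's best response is Central.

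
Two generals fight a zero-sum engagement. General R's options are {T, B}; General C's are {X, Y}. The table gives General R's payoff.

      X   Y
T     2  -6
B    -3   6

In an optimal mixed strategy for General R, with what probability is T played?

Row minima: T → -6, B → -3; maximin = -3.
Column maxima: X → 2, Y → 6; minimax = 2.
-3 ≠ 2, so there is no saddle point; optimal play is mixed.
Let General R play T with probability p. Expected payoff against X: 2p + (-3)(1−p) = 5p − 3; against Y: (-6)p + 6(1−p) = −12p + 6.
Setting these equal: 5p − 3 = −12p + 6 ⇒ 17p = 9 ⇒ p = 9/17, and the value is (5)·(9/17) − 3 = -6/17.
For General C: with q = P(X), equating T's and B's payoffs gives 8q − 6 = −9q + 6 ⇒ q = 12/17.

9/17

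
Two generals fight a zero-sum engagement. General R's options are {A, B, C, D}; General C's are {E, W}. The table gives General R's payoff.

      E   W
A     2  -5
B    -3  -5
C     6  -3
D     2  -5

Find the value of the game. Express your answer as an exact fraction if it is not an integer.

-3

Row minima: A → -5, B → -5, C → -3, D → -5; maximin = -3.
Column maxima: E → 6, W → -3; minimax = -3.
Since maximin = minimax = -3, there is a saddle point and the value is -3.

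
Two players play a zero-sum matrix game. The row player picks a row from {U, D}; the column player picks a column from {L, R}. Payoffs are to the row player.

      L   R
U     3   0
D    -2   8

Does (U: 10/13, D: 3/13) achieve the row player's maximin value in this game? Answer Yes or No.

Yes

Against L this mix gives (10/13)·3 + (3/13)·(-2) = 24/13.
Against R this mix gives (10/13)·0 + (3/13)·8 = 24/13.
All of the column player's active replies (L, R) yield 24/13, and no column does worse for the row player. The mix makes the column player indifferent and guarantees 24/13, so it is optimal.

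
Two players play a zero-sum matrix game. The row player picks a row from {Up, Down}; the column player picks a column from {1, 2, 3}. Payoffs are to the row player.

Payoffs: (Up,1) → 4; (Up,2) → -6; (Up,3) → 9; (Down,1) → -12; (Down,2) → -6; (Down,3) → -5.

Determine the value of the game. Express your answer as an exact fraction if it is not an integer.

-6

Row minima: Up → -6, Down → -12; maximin = -6.
Column maxima: 1 → 4, 2 → -6, 3 → 9; minimax = -6.
Since maximin = minimax = -6, there is a saddle point and the value is -6.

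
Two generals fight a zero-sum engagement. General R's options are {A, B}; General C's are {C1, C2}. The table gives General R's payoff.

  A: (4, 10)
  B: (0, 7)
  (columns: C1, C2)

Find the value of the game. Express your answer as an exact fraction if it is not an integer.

Row minima: A → 4, B → 0; maximin = 4.
Column maxima: C1 → 4, C2 → 10; minimax = 4.
Since maximin = minimax = 4, there is a saddle point and the value is 4.

4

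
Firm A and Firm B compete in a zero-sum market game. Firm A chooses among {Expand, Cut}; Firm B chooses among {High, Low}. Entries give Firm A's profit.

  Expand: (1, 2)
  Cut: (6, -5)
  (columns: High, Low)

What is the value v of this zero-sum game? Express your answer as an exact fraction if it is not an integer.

17/12

Row minima: Expand → 1, Cut → -5; maximin = 1.
Column maxima: High → 6, Low → 2; minimax = 2.
1 ≠ 2, so there is no saddle point; optimal play is mixed.
Let Firm A play Expand with probability p. Expected payoff against High: 1p + 6(1−p) = −5p + 6; against Low: 2p + (-5)(1−p) = 7p − 5.
Setting these equal: −5p + 6 = 7p − 5 ⇒ −12p = -11 ⇒ p = 11/12, and the value is (-5)·(11/12) + 6 = 17/12.
For Firm B: with q = P(High), equating Expand's and Cut's payoffs gives −q + 2 = 11q − 5 ⇒ q = 7/12.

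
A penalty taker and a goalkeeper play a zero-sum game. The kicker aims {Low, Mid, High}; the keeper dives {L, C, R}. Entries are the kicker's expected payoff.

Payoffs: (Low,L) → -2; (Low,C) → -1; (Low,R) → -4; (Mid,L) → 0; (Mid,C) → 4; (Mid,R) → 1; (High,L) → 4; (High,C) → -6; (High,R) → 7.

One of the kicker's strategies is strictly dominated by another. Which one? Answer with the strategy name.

Mid gives a strictly higher payoff than Low against every column: 0 > -2, 4 > -1, 1 > -4.
So Low is strictly dominated and the kicker never plays it.

Low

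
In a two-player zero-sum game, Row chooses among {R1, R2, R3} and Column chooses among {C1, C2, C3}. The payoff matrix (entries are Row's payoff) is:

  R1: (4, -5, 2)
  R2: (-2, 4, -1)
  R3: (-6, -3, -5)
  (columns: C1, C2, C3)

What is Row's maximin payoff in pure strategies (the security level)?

-2

Row minima: R1 → -5, R2 → -2, R3 → -6.
The best of these is -2.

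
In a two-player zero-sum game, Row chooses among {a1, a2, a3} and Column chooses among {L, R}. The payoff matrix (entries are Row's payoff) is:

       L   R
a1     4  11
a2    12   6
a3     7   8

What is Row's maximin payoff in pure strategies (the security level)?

7

Row minima: a1 → 4, a2 → 6, a3 → 7.
The best of these is 7.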